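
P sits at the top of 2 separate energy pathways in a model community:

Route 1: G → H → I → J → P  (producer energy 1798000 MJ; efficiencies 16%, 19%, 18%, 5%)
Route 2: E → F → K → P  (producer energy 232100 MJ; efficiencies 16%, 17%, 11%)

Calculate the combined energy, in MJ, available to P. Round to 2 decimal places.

Route 1: 1798000 × 0.16 × 0.19 × 0.18 × 0.05 = 491.9328 MJ
Route 2: 232100 × 0.16 × 0.17 × 0.11 = 694.4432 MJ
Total at P: 491.9328 + 694.4432 = 1186.376 MJ

1186.38 MJ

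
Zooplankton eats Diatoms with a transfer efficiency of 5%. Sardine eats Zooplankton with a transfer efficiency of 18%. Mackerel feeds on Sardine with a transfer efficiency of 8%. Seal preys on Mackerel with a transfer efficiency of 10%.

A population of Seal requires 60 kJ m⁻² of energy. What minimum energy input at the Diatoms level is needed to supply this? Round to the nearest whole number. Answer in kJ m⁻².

833333 kJ m⁻²

Cumulative transfer efficiency: 0.05 × 0.18 × 0.08 × 0.1 = 0.000072
Diatoms energy = 60 / 0.000072 = 833333 kJ m⁻²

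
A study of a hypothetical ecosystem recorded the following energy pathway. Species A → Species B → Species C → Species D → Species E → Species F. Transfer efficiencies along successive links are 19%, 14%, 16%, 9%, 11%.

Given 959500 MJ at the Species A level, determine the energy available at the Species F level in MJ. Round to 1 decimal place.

Species B: 959500 × 0.19 = 182305 MJ
Species C: 182305 × 0.14 = 25522.7 MJ
Species D: 25522.7 × 0.16 = 4083.632 MJ
Species E: 4083.632 × 0.09 = 367.52688 MJ
Species F: 367.52688 × 0.11 = 40.4279568 MJ

40.4 MJ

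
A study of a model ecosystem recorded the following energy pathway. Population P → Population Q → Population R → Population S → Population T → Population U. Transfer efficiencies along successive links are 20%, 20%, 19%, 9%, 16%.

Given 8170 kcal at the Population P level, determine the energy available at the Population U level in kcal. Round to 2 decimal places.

Population Q: 8170 × 0.2 = 1634 kcal
Population R: 1634 × 0.2 = 326.8 kcal
Population S: 326.8 × 0.19 = 62.092 kcal
Population T: 62.092 × 0.09 = 5.58828 kcal
Population U: 5.58828 × 0.16 = 0.8941248 kcal

0.89 kcal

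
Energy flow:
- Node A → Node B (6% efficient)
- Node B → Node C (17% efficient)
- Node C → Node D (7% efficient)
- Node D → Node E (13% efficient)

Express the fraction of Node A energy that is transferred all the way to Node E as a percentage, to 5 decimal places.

Product of link efficiencies: 0.06 × 0.17 × 0.07 × 0.13 = 0.00009282
As a percentage: 0.00009282 × 100 = 0.00928%

0.00928%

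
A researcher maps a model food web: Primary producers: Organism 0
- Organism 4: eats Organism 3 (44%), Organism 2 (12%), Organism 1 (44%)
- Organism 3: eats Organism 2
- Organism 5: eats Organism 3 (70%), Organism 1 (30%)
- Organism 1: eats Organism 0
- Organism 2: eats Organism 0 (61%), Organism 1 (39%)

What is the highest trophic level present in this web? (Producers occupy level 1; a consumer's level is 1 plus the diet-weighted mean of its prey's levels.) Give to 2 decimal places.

3.97

Organism 1: 1 + 1 = 2
Organism 2: 1 + (0.61×1 + 0.39×2) = 2.39
Organism 3: 1 + 2.39 = 3.39
Organism 4: 1 + (0.44×3.39 + 0.12×2.39 + 0.44×2) = 3.6584
Organism 5: 1 + (0.7×3.39 + 0.3×2) = 3.973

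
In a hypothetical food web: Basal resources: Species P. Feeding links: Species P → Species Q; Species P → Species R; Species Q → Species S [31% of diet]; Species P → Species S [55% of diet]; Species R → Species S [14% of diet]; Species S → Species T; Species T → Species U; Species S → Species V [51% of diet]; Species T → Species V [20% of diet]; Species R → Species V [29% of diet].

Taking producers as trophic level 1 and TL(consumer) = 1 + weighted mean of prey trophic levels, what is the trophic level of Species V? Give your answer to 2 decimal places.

3.52

Species Q: 1 + 1 = 2
Species R: 1 + 1 = 2
Species S: 1 + (0.31×2 + 0.55×1 + 0.14×2) = 2.45
Species T: 1 + 2.45 = 3.45
Species U: 1 + 3.45 = 4.45
Species V: 1 + (0.51×2.45 + 0.2×3.45 + 0.29×2) = 3.5195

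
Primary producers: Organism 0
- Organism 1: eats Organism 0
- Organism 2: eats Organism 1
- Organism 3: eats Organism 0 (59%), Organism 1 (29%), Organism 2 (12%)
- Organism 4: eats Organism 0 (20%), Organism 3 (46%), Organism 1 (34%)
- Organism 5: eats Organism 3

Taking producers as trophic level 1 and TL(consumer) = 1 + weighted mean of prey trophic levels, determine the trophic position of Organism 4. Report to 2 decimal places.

Organism 1: 1 + 1 = 2
Organism 2: 1 + 2 = 3
Organism 3: 1 + (0.59×1 + 0.29×2 + 0.12×3) = 2.53
Organism 4: 1 + (0.2×1 + 0.46×2.53 + 0.34×2) = 3.0438
Organism 5: 1 + 2.53 = 3.53

3.04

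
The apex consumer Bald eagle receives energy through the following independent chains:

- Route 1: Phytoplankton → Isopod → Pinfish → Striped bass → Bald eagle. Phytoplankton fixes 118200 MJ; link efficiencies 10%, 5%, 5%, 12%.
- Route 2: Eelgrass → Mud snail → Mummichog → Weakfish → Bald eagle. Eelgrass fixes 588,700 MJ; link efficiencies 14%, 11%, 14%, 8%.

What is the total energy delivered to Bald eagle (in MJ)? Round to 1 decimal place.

Route 1: 118200 × 0.1 × 0.05 × 0.05 × 0.12 = 3.546 MJ
Route 2: 588700 × 0.14 × 0.11 × 0.14 × 0.08 = 101.538976 MJ
Total at Bald eagle: 3.546 + 101.538976 = 105.084976 MJ

105.1 MJ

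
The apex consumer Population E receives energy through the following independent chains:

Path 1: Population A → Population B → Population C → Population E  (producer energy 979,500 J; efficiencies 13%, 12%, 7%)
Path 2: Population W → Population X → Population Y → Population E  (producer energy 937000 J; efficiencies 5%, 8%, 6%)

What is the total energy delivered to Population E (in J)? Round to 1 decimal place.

1294.5 J

Path 1: 979500 × 0.13 × 0.12 × 0.07 = 1069.614 J
Path 2: 937000 × 0.05 × 0.08 × 0.06 = 224.88 J
Total at Population E: 1069.614 + 224.88 = 1294.494 J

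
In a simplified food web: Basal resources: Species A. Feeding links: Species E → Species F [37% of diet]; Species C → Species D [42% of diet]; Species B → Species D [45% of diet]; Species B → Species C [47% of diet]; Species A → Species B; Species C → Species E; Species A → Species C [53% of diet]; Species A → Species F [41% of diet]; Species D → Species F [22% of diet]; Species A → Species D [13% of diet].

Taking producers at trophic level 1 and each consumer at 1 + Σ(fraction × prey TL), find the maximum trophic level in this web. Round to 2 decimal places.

3.47

Species B: 1 + 1 = 2
Species C: 1 + (0.53×1 + 0.47×2) = 2.47
Species D: 1 + (0.13×1 + 0.42×2.47 + 0.45×2) = 3.0674
Species E: 1 + 2.47 = 3.47
Species F: 1 + (0.41×1 + 0.37×3.47 + 0.22×3.0674) = 3.368728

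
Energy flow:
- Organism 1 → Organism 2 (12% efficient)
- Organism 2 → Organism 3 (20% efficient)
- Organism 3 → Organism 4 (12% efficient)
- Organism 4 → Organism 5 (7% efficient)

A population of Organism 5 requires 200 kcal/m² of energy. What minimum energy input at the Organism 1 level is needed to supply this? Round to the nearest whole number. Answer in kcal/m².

992063 kcal/m²

Cumulative transfer efficiency: 0.12 × 0.2 × 0.12 × 0.07 = 0.0002016
Organism 1 energy = 200 / 0.0002016 = 992063 kcal/m²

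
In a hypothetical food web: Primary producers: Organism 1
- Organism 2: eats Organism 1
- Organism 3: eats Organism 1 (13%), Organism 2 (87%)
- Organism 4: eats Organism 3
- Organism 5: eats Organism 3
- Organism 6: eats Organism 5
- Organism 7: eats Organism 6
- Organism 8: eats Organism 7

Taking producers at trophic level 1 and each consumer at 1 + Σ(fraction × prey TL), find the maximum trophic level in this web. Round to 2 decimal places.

6.87

Organism 2: 1 + 1 = 2
Organism 3: 1 + (0.13×1 + 0.87×2) = 2.87
Organism 4: 1 + 2.87 = 3.87
Organism 5: 1 + 2.87 = 3.87
Organism 6: 1 + 3.87 = 4.87
Organism 7: 1 + 4.87 = 5.87
Organism 8: 1 + 5.87 = 6.87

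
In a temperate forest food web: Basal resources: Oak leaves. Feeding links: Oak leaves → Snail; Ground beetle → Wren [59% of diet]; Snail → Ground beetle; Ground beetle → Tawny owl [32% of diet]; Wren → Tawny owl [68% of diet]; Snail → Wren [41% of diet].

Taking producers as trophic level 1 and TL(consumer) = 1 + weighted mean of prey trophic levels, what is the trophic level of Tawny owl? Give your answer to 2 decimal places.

4.40

Snail: 1 + 1 = 2
Ground beetle: 1 + 2 = 3
Wren: 1 + (0.41×2 + 0.59×3) = 3.59
Tawny owl: 1 + (0.68×3.59 + 0.32×3) = 4.4012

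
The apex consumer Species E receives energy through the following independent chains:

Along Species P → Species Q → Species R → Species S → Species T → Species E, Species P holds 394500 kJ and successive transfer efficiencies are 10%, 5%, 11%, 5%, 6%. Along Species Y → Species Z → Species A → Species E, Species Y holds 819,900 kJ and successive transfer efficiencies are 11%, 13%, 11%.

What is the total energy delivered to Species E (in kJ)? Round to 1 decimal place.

Via Species P: 394500 × 0.1 × 0.05 × 0.11 × 0.05 × 0.06 = 0.650925 kJ
Via Species Y: 819900 × 0.11 × 0.13 × 0.11 = 1289.7027 kJ
Total at Species E: 0.650925 + 1289.7027 = 1290.353625 kJ

1290.4 kJ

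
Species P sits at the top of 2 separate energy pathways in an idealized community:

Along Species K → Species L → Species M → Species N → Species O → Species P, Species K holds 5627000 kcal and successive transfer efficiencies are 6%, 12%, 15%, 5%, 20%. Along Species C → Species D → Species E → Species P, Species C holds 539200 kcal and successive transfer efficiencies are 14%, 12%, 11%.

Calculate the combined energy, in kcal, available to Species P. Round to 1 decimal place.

1057.2 kcal

Via Species K: 5627000 × 0.06 × 0.12 × 0.15 × 0.05 × 0.2 = 60.7716 kcal
Via Species C: 539200 × 0.14 × 0.12 × 0.11 = 996.4416 kcal
Total at Species P: 60.7716 + 996.4416 = 1057.2132 kcal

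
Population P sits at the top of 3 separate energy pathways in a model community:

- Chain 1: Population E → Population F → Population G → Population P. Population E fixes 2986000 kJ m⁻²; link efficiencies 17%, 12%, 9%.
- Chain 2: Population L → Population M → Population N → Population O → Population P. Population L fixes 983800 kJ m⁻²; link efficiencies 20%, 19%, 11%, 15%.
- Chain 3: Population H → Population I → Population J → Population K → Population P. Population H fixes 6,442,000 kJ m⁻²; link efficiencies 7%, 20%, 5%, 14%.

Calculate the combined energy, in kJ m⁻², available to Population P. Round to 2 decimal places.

Chain 1: 2986000 × 0.17 × 0.12 × 0.09 = 5482.296 kJ m⁻²
Chain 2: 983800 × 0.2 × 0.19 × 0.11 × 0.15 = 616.8426 kJ m⁻²
Chain 3: 6442000 × 0.07 × 0.2 × 0.05 × 0.14 = 631.316 kJ m⁻²
Total at Population P: 5482.296 + 616.8426 + 631.316 = 6730.4546 kJ m⁻²

6730.45 kJ m⁻²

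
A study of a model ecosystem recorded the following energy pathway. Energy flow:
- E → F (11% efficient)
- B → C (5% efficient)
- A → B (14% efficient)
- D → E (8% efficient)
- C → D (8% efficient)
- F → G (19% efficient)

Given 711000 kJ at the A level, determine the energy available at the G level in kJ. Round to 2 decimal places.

B: 711000 × 0.14 = 99540 kJ
C: 99540 × 0.05 = 4977 kJ
D: 4977 × 0.08 = 398.16 kJ
E: 398.16 × 0.08 = 31.8528 kJ
F: 31.8528 × 0.11 = 3.503808 kJ
G: 3.503808 × 0.19 = 0.66572352 kJ

0.67 kJ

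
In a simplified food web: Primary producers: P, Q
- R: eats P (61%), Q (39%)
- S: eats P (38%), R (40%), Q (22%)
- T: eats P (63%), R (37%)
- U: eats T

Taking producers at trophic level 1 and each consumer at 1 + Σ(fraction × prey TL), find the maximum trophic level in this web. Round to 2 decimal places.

R: 1 + (0.61×1 + 0.39×1) = 2
S: 1 + (0.38×1 + 0.4×2 + 0.22×1) = 2.4
T: 1 + (0.63×1 + 0.37×2) = 2.37
U: 1 + 2.37 = 3.37

3.37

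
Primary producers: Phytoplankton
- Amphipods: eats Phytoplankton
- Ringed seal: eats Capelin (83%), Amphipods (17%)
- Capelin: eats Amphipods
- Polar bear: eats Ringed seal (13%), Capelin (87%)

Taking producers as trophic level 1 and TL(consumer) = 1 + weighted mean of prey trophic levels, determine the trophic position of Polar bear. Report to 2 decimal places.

Amphipods: 1 + 1 = 2
Capelin: 1 + 2 = 3
Ringed seal: 1 + (0.83×3 + 0.17×2) = 3.83
Polar bear: 1 + (0.13×3.83 + 0.87×3) = 4.1079

4.11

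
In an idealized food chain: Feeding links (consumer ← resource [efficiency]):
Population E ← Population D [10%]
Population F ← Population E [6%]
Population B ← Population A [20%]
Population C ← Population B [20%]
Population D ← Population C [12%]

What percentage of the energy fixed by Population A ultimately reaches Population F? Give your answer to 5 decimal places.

Product of link efficiencies: 0.2 × 0.2 × 0.12 × 0.1 × 0.06 = 0.0000288
As a percentage: 0.0000288 × 100 = 0.00288%

0.00288%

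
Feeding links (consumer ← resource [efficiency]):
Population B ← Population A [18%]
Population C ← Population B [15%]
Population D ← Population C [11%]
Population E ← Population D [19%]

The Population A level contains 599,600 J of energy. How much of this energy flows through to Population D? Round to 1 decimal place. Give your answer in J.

1780.8 J

Population B: 599600 × 0.18 = 107928 J
Population C: 107928 × 0.15 = 16189.2 J
Population D: 16189.2 × 0.11 = 1780.812 J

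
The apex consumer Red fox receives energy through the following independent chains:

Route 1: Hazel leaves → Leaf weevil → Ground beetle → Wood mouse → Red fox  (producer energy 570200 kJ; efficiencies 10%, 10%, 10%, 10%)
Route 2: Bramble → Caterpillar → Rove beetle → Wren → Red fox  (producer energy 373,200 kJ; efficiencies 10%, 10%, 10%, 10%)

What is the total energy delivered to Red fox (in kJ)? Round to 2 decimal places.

94.34 kJ

Route 1: 570200 × 0.1 × 0.1 × 0.1 × 0.1 = 57.02 kJ
Route 2: 373200 × 0.1 × 0.1 × 0.1 × 0.1 = 37.32 kJ
Total at Red fox: 57.02 + 37.32 = 94.34 kJ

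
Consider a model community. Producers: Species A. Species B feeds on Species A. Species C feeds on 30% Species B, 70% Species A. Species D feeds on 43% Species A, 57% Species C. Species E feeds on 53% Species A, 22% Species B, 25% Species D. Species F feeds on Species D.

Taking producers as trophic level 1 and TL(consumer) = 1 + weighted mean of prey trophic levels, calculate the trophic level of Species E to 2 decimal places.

Species B: 1 + 1 = 2
Species C: 1 + (0.3×2 + 0.7×1) = 2.3
Species D: 1 + (0.43×1 + 0.57×2.3) = 2.741
Species E: 1 + (0.53×1 + 0.22×2 + 0.25×2.741) = 2.65525
Species F: 1 + 2.741 = 3.741

2.66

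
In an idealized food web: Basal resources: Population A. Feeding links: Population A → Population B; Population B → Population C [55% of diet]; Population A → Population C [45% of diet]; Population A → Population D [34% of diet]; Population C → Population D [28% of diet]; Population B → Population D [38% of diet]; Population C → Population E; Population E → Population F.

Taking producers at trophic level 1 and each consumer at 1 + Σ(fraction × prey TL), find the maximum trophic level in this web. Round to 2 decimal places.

Population B: 1 + 1 = 2
Population C: 1 + (0.55×2 + 0.45×1) = 2.55
Population D: 1 + (0.34×1 + 0.28×2.55 + 0.38×2) = 2.814
Population E: 1 + 2.55 = 3.55
Population F: 1 + 3.55 = 4.55

4.55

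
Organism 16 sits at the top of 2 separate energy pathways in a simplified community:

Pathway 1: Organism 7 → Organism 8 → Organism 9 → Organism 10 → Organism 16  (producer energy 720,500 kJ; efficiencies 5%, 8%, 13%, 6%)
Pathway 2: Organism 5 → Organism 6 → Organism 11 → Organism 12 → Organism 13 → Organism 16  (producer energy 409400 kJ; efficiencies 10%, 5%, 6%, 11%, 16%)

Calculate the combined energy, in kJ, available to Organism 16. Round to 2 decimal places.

24.64 kJ

Pathway 1: 720500 × 0.05 × 0.08 × 0.13 × 0.06 = 22.4796 kJ
Pathway 2: 409400 × 0.1 × 0.05 × 0.06 × 0.11 × 0.16 = 2.161632 kJ
Total at Organism 16: 22.4796 + 2.161632 = 24.641232 kJ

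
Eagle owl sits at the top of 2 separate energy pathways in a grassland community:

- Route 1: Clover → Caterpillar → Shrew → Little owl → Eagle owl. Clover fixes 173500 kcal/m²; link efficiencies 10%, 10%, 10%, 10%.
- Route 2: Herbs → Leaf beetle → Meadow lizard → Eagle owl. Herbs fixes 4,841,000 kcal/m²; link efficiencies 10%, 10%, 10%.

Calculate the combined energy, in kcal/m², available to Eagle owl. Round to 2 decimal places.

4858.35 kcal/m²

Route 1: 173500 × 0.1 × 0.1 × 0.1 × 0.1 = 17.35 kcal/m²
Route 2: 4841000 × 0.1 × 0.1 × 0.1 = 4841 kcal/m²
Total at Eagle owl: 17.35 + 4841 = 4858.35 kcal/m²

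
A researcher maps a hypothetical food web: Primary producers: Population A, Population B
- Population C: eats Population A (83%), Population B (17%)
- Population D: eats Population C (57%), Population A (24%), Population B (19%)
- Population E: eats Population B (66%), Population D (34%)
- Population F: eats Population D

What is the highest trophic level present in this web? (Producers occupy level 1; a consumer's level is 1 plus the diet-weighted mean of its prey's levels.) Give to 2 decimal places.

Population C: 1 + (0.83×1 + 0.17×1) = 2
Population D: 1 + (0.57×2 + 0.24×1 + 0.19×1) = 2.57
Population E: 1 + (0.66×1 + 0.34×2.57) = 2.5338
Population F: 1 + 2.57 = 3.57

3.57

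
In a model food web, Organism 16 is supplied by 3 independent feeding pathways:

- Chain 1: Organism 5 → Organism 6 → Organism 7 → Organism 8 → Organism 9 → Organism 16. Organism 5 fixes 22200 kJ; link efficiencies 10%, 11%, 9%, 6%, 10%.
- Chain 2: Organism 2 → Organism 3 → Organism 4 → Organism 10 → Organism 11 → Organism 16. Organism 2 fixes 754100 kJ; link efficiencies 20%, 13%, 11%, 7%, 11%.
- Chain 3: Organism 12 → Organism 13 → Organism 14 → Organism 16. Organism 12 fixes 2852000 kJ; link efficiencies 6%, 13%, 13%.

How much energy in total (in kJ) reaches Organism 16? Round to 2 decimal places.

Chain 1: 22200 × 0.1 × 0.11 × 0.09 × 0.06 × 0.1 = 0.131868 kJ
Chain 2: 754100 × 0.2 × 0.13 × 0.11 × 0.07 × 0.11 = 16.6067902 kJ
Chain 3: 2852000 × 0.06 × 0.13 × 0.13 = 2891.928 kJ
Total at Organism 16: 0.131868 + 16.6067902 + 2891.928 = 2908.6666582 kJ

2908.67 kJ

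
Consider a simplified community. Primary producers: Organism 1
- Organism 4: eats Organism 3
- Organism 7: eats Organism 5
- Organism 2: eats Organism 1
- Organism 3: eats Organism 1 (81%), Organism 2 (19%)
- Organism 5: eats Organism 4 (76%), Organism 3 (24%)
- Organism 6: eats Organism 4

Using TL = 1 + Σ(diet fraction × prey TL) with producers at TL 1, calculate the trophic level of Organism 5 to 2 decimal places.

Organism 2: 1 + 1 = 2
Organism 3: 1 + (0.81×1 + 0.19×2) = 2.19
Organism 4: 1 + 2.19 = 3.19
Organism 5: 1 + (0.76×3.19 + 0.24×2.19) = 3.95
Organism 6: 1 + 3.19 = 4.19
Organism 7: 1 + 3.95 = 4.95

3.95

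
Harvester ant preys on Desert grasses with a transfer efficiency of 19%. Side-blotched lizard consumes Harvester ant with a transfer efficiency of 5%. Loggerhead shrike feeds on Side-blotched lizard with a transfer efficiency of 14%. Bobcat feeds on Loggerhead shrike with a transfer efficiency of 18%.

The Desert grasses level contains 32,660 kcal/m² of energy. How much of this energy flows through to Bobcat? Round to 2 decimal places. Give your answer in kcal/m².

7.82 kcal/m²

Harvester ant: 32660 × 0.19 = 6205.4 kcal/m²
Side-blotched lizard: 6205.4 × 0.05 = 310.27 kcal/m²
Loggerhead shrike: 310.27 × 0.14 = 43.4378 kcal/m²
Bobcat: 43.4378 × 0.18 = 7.818804 kcal/m²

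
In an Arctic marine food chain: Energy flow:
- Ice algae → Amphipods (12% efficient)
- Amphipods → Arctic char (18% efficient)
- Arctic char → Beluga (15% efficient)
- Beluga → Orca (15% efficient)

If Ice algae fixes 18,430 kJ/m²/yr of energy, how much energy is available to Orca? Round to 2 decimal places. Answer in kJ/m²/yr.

Amphipods: 18430 × 0.12 = 2211.6 kJ/m²/yr
Arctic char: 2211.6 × 0.18 = 398.088 kJ/m²/yr
Beluga: 398.088 × 0.15 = 59.7132 kJ/m²/yr
Orca: 59.7132 × 0.15 = 8.95698 kJ/m²/yr

8.96 kJ/m²/yr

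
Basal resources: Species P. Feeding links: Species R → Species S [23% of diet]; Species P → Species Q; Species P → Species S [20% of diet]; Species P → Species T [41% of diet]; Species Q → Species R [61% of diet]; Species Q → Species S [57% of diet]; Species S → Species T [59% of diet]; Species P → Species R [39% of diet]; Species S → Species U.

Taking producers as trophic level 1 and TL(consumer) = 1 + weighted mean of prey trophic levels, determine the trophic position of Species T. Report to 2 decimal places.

3.14

Species Q: 1 + 1 = 2
Species R: 1 + (0.39×1 + 0.61×2) = 2.61
Species S: 1 + (0.57×2 + 0.23×2.61 + 0.2×1) = 2.9403
Species T: 1 + (0.59×2.9403 + 0.41×1) = 3.144777
Species U: 1 + 2.9403 = 3.9403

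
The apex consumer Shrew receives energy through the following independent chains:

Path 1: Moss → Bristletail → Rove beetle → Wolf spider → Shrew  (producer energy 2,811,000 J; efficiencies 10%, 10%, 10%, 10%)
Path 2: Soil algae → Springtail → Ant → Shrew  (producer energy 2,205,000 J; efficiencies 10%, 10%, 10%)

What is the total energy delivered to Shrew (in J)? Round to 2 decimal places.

Path 1: 2811000 × 0.1 × 0.1 × 0.1 × 0.1 = 281.1 J
Path 2: 2205000 × 0.1 × 0.1 × 0.1 = 2205 J
Total at Shrew: 281.1 + 2205 = 2486.1 J

2486.10 J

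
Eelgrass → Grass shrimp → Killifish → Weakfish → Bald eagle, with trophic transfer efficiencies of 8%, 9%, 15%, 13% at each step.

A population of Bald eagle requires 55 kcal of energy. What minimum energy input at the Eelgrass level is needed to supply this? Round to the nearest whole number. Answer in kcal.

391738 kcal

Cumulative transfer efficiency: 0.08 × 0.09 × 0.15 × 0.13 = 0.0001404
Eelgrass energy = 55 / 0.0001404 = 391738 kcal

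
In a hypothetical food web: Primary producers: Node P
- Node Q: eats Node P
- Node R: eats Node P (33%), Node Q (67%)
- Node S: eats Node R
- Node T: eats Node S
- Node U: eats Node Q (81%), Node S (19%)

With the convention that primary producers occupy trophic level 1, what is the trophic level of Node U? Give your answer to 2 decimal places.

3.32

Node Q: 1 + 1 = 2
Node R: 1 + (0.33×1 + 0.67×2) = 2.67
Node S: 1 + 2.67 = 3.67
Node T: 1 + 3.67 = 4.67
Node U: 1 + (0.81×2 + 0.19×3.67) = 3.3173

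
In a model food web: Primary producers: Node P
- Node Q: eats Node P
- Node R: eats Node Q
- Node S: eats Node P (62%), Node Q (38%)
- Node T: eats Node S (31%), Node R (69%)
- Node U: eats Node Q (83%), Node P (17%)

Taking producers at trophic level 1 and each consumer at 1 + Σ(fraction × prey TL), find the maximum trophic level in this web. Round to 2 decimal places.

3.81

Node Q: 1 + 1 = 2
Node R: 1 + 2 = 3
Node S: 1 + (0.62×1 + 0.38×2) = 2.38
Node T: 1 + (0.31×2.38 + 0.69×3) = 3.8078
Node U: 1 + (0.83×2 + 0.17×1) = 2.83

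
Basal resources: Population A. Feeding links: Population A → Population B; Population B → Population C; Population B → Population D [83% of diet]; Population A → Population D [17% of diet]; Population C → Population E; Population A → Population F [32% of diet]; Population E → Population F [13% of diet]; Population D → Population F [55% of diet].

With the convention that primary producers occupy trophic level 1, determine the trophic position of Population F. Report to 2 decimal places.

3.40

Population B: 1 + 1 = 2
Population C: 1 + 2 = 3
Population D: 1 + (0.83×2 + 0.17×1) = 2.83
Population E: 1 + 3 = 4
Population F: 1 + (0.32×1 + 0.13×4 + 0.55×2.83) = 3.3965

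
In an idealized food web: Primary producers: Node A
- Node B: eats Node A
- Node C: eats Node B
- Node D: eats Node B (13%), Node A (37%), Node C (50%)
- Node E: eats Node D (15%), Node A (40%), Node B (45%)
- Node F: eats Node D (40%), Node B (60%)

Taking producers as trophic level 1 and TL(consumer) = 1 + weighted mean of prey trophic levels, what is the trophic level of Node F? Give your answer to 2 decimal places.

3.45

Node B: 1 + 1 = 2
Node C: 1 + 2 = 3
Node D: 1 + (0.13×2 + 0.37×1 + 0.5×3) = 3.13
Node E: 1 + (0.15×3.13 + 0.4×1 + 0.45×2) = 2.7695
Node F: 1 + (0.4×3.13 + 0.6×2) = 3.452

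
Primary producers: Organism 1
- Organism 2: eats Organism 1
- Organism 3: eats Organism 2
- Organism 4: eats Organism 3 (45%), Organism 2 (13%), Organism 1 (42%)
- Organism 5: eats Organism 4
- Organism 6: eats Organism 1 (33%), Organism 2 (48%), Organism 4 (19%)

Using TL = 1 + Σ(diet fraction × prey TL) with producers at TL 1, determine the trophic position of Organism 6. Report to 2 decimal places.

Organism 2: 1 + 1 = 2
Organism 3: 1 + 2 = 3
Organism 4: 1 + (0.45×3 + 0.13×2 + 0.42×1) = 3.03
Organism 5: 1 + 3.03 = 4.03
Organism 6: 1 + (0.33×1 + 0.48×2 + 0.19×3.03) = 2.8657

2.87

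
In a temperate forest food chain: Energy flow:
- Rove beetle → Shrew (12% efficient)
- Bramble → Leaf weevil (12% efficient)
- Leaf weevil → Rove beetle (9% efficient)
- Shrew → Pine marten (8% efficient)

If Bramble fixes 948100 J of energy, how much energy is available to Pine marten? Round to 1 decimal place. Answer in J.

Leaf weevil: 948100 × 0.12 = 113772 J
Rove beetle: 113772 × 0.09 = 10239.48 J
Shrew: 10239.48 × 0.12 = 1228.7376 J
Pine marten: 1228.7376 × 0.08 = 98.299008 J

98.3 J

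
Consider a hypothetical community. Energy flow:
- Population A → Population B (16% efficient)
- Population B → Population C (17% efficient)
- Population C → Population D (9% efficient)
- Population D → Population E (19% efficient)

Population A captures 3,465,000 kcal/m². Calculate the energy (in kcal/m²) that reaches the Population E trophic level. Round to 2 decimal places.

Population B: 3465000 × 0.16 = 554400 kcal/m²
Population C: 554400 × 0.17 = 94248 kcal/m²
Population D: 94248 × 0.09 = 8482.32 kcal/m²
Population E: 8482.32 × 0.19 = 1611.6408 kcal/m²

1611.64 kcal/m²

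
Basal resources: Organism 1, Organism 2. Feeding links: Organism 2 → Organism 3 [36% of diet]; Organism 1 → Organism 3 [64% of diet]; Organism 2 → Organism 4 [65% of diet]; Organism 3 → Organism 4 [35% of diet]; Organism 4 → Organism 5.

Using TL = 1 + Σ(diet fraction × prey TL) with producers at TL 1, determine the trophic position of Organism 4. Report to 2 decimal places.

Organism 3: 1 + (0.36×1 + 0.64×1) = 2
Organism 4: 1 + (0.65×1 + 0.35×2) = 2.35
Organism 5: 1 + 2.35 = 3.35

2.35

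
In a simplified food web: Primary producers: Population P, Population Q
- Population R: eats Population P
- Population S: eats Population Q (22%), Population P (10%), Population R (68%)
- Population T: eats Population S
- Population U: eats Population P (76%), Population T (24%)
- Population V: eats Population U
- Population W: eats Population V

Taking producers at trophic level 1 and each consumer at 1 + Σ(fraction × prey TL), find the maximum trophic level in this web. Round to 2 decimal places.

4.64

Population R: 1 + 1 = 2
Population S: 1 + (0.22×1 + 0.1×1 + 0.68×2) = 2.68
Population T: 1 + 2.68 = 3.68
Population U: 1 + (0.76×1 + 0.24×3.68) = 2.6432
Population V: 1 + 2.6432 = 3.6432
Population W: 1 + 3.6432 = 4.6432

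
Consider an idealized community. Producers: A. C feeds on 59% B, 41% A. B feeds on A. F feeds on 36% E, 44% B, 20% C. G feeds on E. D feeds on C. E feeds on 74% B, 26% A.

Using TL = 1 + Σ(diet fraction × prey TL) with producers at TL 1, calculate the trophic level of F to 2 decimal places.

B: 1 + 1 = 2
C: 1 + (0.59×2 + 0.41×1) = 2.59
D: 1 + 2.59 = 3.59
E: 1 + (0.74×2 + 0.26×1) = 2.74
F: 1 + (0.36×2.74 + 0.44×2 + 0.2×2.59) = 3.3844
G: 1 + 2.74 = 3.74

3.38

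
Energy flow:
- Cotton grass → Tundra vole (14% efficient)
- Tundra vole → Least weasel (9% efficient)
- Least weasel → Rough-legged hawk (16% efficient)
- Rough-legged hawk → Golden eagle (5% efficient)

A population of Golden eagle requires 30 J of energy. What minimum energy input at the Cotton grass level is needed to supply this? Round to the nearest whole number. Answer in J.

297619 J

Cumulative transfer efficiency: 0.14 × 0.09 × 0.16 × 0.05 = 0.0001008
Cotton grass energy = 30 / 0.0001008 = 297619 J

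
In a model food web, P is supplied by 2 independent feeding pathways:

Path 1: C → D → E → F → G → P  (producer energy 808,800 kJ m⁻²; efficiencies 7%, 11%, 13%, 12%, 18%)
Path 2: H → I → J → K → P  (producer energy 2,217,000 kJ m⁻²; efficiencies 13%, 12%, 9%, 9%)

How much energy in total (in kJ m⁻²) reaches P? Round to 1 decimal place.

297.6 kJ m⁻²

Path 1: 808800 × 0.07 × 0.11 × 0.13 × 0.12 × 0.18 = 17.48755008 kJ m⁻²
Path 2: 2217000 × 0.13 × 0.12 × 0.09 × 0.09 = 280.14012 kJ m⁻²
Total at P: 17.48755008 + 280.14012 = 297.62767008 kJ m⁻²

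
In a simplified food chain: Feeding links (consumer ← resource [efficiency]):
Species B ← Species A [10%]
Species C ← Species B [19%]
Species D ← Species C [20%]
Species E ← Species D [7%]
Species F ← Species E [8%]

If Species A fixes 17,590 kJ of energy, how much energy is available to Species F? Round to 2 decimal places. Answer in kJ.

0.37 kJ

Species B: 17590 × 0.1 = 1759 kJ
Species C: 1759 × 0.19 = 334.21 kJ
Species D: 334.21 × 0.2 = 66.842 kJ
Species E: 66.842 × 0.07 = 4.67894 kJ
Species F: 4.67894 × 0.08 = 0.3743152 kJ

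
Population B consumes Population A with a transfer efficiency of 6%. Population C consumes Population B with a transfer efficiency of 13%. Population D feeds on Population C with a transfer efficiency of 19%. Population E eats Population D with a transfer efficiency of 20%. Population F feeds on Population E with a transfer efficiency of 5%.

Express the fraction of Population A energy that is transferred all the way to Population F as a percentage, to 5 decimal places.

0.00148%

Product of link efficiencies: 0.06 × 0.13 × 0.19 × 0.2 × 0.05 = 0.00001482
As a percentage: 0.00001482 × 100 = 0.00148%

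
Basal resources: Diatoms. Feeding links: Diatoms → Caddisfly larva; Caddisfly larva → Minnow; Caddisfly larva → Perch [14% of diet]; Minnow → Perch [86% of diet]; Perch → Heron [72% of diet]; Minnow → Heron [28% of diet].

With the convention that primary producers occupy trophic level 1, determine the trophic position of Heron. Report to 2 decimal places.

Caddisfly larva: 1 + 1 = 2
Minnow: 1 + 2 = 3
Perch: 1 + (0.14×2 + 0.86×3) = 3.86
Heron: 1 + (0.72×3.86 + 0.28×3) = 4.6192

4.62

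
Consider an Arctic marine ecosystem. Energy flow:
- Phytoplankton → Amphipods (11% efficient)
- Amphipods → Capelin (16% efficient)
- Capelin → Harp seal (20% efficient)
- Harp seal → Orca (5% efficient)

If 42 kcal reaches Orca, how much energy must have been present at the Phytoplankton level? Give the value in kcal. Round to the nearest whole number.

Cumulative transfer efficiency: 0.11 × 0.16 × 0.2 × 0.05 = 0.000176
Phytoplankton energy = 42 / 0.000176 = 238636 kcal

238636 kcal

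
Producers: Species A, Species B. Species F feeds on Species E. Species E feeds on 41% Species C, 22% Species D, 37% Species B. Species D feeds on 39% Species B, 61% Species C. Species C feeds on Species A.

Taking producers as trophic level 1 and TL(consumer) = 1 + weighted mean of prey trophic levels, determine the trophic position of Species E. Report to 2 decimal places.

Species C: 1 + 1 = 2
Species D: 1 + (0.39×1 + 0.61×2) = 2.61
Species E: 1 + (0.41×2 + 0.22×2.61 + 0.37×1) = 2.7642
Species F: 1 + 2.7642 = 3.7642

2.76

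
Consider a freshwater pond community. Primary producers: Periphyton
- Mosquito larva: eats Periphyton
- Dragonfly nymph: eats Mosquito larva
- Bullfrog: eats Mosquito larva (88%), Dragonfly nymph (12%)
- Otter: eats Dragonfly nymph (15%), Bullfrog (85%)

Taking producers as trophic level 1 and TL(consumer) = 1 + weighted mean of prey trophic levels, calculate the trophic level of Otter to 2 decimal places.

Mosquito larva: 1 + 1 = 2
Dragonfly nymph: 1 + 2 = 3
Bullfrog: 1 + (0.88×2 + 0.12×3) = 3.12
Otter: 1 + (0.15×3 + 0.85×3.12) = 4.102

4.10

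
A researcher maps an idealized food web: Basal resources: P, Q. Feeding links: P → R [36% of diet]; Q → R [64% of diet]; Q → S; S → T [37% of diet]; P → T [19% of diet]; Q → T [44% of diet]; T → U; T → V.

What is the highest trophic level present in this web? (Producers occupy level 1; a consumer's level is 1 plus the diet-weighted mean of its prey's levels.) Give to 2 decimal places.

3.37

R: 1 + (0.36×1 + 0.64×1) = 2
S: 1 + 1 = 2
T: 1 + (0.37×2 + 0.19×1 + 0.44×1) = 2.37
U: 1 + 2.37 = 3.37
V: 1 + 2.37 = 3.37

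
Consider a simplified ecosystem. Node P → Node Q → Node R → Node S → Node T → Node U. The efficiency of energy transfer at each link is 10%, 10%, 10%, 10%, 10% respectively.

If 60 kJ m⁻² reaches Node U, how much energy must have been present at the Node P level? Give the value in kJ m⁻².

Cumulative transfer efficiency: 0.1 × 0.1 × 0.1 × 0.1 × 0.1 = 0.00001
Node P energy = 60 / 0.00001 = 6000000 kJ m⁻²

6000000 kJ m⁻²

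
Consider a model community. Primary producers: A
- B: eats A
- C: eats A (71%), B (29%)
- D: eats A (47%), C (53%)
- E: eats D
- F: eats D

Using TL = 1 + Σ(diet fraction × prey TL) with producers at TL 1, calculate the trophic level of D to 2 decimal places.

2.68

B: 1 + 1 = 2
C: 1 + (0.71×1 + 0.29×2) = 2.29
D: 1 + (0.47×1 + 0.53×2.29) = 2.6837
E: 1 + 2.6837 = 3.6837
F: 1 + 2.6837 = 3.6837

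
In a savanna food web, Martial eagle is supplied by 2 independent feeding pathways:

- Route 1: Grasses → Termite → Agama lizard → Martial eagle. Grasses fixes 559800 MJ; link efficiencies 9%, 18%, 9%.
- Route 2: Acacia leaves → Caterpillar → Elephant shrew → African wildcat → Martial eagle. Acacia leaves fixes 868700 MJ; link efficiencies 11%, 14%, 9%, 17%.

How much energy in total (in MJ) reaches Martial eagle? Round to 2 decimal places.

Route 1: 559800 × 0.09 × 0.18 × 0.09 = 816.1884 MJ
Route 2: 868700 × 0.11 × 0.14 × 0.09 × 0.17 = 204.683094 MJ
Total at Martial eagle: 816.1884 + 204.683094 = 1020.871494 MJ

1020.87 MJ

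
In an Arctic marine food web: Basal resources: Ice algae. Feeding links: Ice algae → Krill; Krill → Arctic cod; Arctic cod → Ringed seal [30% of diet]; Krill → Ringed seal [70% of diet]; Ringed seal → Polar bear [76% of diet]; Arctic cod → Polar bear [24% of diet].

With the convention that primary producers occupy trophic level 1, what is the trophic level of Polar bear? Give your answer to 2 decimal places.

4.23

Krill: 1 + 1 = 2
Arctic cod: 1 + 2 = 3
Ringed seal: 1 + (0.3×3 + 0.7×2) = 3.3
Polar bear: 1 + (0.76×3.3 + 0.24×3) = 4.228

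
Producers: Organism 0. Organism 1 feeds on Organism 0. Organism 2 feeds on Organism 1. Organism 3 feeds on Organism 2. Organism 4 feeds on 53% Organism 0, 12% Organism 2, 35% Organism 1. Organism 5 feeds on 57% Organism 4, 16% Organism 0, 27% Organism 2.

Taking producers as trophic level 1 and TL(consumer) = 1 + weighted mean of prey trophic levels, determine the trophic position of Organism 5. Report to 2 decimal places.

Organism 1: 1 + 1 = 2
Organism 2: 1 + 2 = 3
Organism 3: 1 + 3 = 4
Organism 4: 1 + (0.53×1 + 0.12×3 + 0.35×2) = 2.59
Organism 5: 1 + (0.57×2.59 + 0.16×1 + 0.27×3) = 3.4463

3.45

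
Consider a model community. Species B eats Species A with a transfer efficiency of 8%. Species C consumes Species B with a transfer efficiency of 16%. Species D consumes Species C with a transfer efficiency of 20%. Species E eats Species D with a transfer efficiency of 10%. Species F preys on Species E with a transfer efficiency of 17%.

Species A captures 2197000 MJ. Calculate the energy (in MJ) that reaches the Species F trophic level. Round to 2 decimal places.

Species B: 2197000 × 0.08 = 175760 MJ
Species C: 175760 × 0.16 = 28121.6 MJ
Species D: 28121.6 × 0.2 = 5624.32 MJ
Species E: 5624.32 × 0.1 = 562.432 MJ
Species F: 562.432 × 0.17 = 95.61344 MJ

95.61 MJ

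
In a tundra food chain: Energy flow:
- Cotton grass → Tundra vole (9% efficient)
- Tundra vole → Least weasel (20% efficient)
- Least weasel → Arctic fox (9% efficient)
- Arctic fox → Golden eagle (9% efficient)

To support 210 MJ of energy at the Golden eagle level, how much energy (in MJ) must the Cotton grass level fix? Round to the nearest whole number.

1440329 MJ

Cumulative transfer efficiency: 0.09 × 0.2 × 0.09 × 0.09 = 0.0001458
Cotton grass energy = 210 / 0.0001458 = 1440329 MJ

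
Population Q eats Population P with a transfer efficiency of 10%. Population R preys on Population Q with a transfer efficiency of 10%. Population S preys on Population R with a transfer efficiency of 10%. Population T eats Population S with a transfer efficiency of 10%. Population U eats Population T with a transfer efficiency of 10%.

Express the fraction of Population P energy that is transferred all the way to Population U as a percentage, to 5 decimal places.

0.00100%

Product of link efficiencies: 0.1 × 0.1 × 0.1 × 0.1 × 0.1 = 0.00001
As a percentage: 0.00001 × 100 = 0.00100%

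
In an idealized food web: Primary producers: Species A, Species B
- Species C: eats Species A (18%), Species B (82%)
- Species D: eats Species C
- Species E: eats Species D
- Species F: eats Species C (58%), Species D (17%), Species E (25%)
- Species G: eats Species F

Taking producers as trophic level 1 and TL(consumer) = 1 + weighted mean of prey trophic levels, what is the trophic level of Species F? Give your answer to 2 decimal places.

Species C: 1 + (0.18×1 + 0.82×1) = 2
Species D: 1 + 2 = 3
Species E: 1 + 3 = 4
Species F: 1 + (0.58×2 + 0.17×3 + 0.25×4) = 3.67
Species G: 1 + 3.67 = 4.67

3.67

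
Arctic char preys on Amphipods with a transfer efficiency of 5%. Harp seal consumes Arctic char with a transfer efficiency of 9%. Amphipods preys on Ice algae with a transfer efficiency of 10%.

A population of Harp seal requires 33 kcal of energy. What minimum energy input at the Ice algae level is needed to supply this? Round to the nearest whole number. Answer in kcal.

73333 kcal

Cumulative transfer efficiency: 0.1 × 0.05 × 0.09 = 0.00045
Ice algae energy = 33 / 0.00045 = 73333 kcal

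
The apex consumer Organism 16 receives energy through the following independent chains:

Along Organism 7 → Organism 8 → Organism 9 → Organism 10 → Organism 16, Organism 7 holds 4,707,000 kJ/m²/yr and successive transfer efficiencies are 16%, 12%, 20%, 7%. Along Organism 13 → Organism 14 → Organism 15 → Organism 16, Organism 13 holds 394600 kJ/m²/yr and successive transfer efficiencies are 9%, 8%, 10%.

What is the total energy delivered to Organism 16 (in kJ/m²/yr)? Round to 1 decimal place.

1549.4 kJ/m²/yr

Via Organism 7: 4707000 × 0.16 × 0.12 × 0.2 × 0.07 = 1265.2416 kJ/m²/yr
Via Organism 13: 394600 × 0.09 × 0.08 × 0.1 = 284.112 kJ/m²/yr
Total at Organism 16: 1265.2416 + 284.112 = 1549.3536 kJ/m²/yr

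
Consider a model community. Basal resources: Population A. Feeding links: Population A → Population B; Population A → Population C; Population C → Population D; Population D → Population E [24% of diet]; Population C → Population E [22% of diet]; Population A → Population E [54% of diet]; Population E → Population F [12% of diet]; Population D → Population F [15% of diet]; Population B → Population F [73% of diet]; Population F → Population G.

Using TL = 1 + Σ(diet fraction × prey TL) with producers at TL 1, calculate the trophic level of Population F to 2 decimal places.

Population B: 1 + 1 = 2
Population C: 1 + 1 = 2
Population D: 1 + 2 = 3
Population E: 1 + (0.24×3 + 0.22×2 + 0.54×1) = 2.7
Population F: 1 + (0.12×2.7 + 0.15×3 + 0.73×2) = 3.234
Population G: 1 + 3.234 = 4.234

3.23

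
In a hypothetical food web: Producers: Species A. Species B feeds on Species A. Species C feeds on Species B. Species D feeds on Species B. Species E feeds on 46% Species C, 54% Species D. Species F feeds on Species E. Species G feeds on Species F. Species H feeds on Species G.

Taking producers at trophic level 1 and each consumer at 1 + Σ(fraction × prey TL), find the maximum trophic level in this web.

Species B: 1 + 1 = 2
Species C: 1 + 2 = 3
Species D: 1 + 2 = 3
Species E: 1 + (0.46×3 + 0.54×3) = 4
Species F: 1 + 4 = 5
Species G: 1 + 5 = 6
Species H: 1 + 6 = 7

7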